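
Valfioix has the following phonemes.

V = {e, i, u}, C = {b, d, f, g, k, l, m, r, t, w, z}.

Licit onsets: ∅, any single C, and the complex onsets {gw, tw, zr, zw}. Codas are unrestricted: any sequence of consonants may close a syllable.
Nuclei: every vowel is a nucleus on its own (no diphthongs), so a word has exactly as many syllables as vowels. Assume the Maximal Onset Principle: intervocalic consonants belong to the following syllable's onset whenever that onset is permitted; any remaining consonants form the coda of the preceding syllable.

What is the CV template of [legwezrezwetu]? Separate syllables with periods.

Nuclei (vowels): e, e, e, e, u → 5 syllables.
/e…e/ gap (V1→V2): cluster /gw/ — /gw/ is itself a permitted onset, so the whole cluster goes right; preceding coda = ∅.
/e…e/ gap (V2→V3): /zr/ — entire cluster is a permitted onset → onset /zr/, coda ∅.
/e…e/ gap (V3→V4): /zw/ — entire cluster is a permitted onset → onset /zw/, coda ∅.
/e…u/ gap (V4→V5): just /t/ — single C goes to the following onset.
So the parse is le.gwe.zre.zwe.tu.
Mapping each syllable to C/V: /le/ → CV, /gwe/ → CCV, /zre/ → CCV, /zwe/ → CCV, /tu/ → CV.

CV.CCV.CCV.CCV.CV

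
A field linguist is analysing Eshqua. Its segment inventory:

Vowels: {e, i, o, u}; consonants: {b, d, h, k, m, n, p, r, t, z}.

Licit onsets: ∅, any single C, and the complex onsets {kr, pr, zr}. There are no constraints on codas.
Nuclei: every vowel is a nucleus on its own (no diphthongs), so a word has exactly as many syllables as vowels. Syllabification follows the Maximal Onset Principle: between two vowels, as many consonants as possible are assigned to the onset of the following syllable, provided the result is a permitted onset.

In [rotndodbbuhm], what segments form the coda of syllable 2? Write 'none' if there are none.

db

Vowels present: o, o, u; each is a nucleus, giving 3 syllables.
Between /o/ (V1) and /o/ (V2): /tnd/ — longest licit onset from the right is /d/, leaving /tn/ as coda.
Between /o/ (V2) and /u/ (V3): /dbb/ — longest licit onset from the right is /b/, leaving /db/ as coda.
Result: rotn.dodb.buhm.
Syllable 2 is /dodb/: onset /d/, nucleus /o/, coda /db/.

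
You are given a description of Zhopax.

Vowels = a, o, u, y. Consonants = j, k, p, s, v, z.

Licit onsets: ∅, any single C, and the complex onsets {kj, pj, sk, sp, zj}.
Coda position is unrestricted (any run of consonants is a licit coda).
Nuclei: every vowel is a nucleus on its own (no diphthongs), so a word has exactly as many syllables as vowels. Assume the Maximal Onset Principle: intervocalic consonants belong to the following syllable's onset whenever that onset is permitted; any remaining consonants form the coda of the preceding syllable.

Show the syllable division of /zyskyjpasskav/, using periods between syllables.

zy.skyj.pas.skav

Vowels present: y, y, a, a; each is a nucleus, giving 4 syllables.
V1 /y/ – V2 /y/: cluster /sk/ — /sk/ is itself a permitted onset, so the whole cluster goes right; preceding coda = ∅.
V2 /y/ – V3 /a/: /jp/ splits as /j/ + /p/ (/p/ is the longest suffix that is a licit onset).
V3 /a/ – V4 /a/: /ssk/ splits as /s/ + /sk/ (/sk/ is the longest suffix that is a licit onset).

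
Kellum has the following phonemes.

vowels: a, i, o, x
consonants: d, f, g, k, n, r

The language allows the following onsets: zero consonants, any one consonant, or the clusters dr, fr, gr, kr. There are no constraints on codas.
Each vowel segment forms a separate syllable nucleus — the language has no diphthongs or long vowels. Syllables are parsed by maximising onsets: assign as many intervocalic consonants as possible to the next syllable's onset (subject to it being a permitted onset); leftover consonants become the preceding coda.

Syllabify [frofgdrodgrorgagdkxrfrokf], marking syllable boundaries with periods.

frofg.drod.gror.gagd.kxr.frokf

The vowels are o, o, o, a, x, o — 6 nuclei, so 6 syllables.
/o…o/ gap (V1→V2): cluster /fgdr/ — the longest permitted-onset suffix is /dr/; onset = /dr/, preceding coda = /fg/.
/o…o/ gap (V2→V3): /dgr/; trying suffixes from longest down, /gr/ is the first permitted one, so coda /d/ | onset /gr/.
/o…a/ gap (V3→V4): /rg/ — longest licit onset from the right is /g/, leaving /r/ as coda.
/a…x/ gap (V4→V5): /gdk/; trying suffixes from longest down, /k/ is the first permitted one, so coda /gd/ | onset /k/.
/x…o/ gap (V5→V6): /rfr/ splits as /r/ + /fr/ (/fr/ is the longest suffix that is a licit onset).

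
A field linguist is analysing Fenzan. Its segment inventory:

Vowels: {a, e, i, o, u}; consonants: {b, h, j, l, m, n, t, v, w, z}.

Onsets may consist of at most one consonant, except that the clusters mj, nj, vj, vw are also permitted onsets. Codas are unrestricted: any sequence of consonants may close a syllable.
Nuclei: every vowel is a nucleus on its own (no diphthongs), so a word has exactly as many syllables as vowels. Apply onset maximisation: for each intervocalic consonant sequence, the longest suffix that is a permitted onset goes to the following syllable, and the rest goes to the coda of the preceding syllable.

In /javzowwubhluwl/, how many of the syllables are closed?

The vowels are a, o, u, u — 4 nuclei, so 4 syllables.
/a…o/ gap (V1→V2): /vz/ — longest licit onset from the right is /z/, leaving /v/ as coda.
/o…u/ gap (V2→V3): /ww/ splits as /w/ + /w/ (/w/ is the longest suffix that is a licit onset).
/u…u/ gap (V3→V4): /bhl/; trying suffixes from longest down, /l/ is the first permitted one, so coda /bh/ | onset /l/.
Result: jav.zow.wubh.luwl.
Classifying each syllable: /jav/ (closed), /zow/ (closed), /wubh/ (closed), /luwl/ (closed).
Closed syllables: 4.

4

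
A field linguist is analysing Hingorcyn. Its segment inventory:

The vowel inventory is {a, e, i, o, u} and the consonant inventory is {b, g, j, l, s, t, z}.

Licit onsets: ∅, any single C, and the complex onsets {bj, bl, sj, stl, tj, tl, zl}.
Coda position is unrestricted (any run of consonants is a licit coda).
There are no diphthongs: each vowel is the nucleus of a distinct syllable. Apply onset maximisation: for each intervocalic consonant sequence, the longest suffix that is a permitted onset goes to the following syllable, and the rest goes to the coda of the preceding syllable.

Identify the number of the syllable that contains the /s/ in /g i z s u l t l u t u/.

The vowels are i, u, u, u — 4 nuclei, so 4 syllables.
σ1/σ2 boundary: /zs/ — longest licit onset from the right is /s/, leaving /z/ as coda.
σ2/σ3 boundary: cluster /ltl/ — the longest permitted-onset suffix is /tl/; onset = /tl/, preceding coda = /l/.
σ3/σ4 boundary: /t/ → onset of the next syllable (single consonants are always licit onsets).
Syllabification: giz.sul.tlu.tu.
The /s/ is in the onset of syllable 2 (/sul/).

2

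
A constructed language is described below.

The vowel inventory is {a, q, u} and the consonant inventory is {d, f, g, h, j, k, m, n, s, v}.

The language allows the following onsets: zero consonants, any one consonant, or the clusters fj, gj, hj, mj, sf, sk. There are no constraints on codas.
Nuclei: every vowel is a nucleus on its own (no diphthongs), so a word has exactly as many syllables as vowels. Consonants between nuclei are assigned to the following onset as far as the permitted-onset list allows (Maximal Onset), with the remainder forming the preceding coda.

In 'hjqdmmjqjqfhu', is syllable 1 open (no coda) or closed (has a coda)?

closed

Vowels present: q, q, q, u; each is a nucleus, giving 4 syllables.
V1 /q/ – V2 /q/: /dmmj/; trying suffixes from longest down, /mj/ is the first permitted one, so coda /dm/ | onset /mj/.
V2 /q/ – V3 /q/: just /j/ — single C goes to the following onset.
V3 /q/ – V4 /u/: /fh/; trying suffixes from longest down, /h/ is the first permitted one, so coda /f/ | onset /h/.
Syllabification: hjqdm.mjq.jqf.hu.
Syllable 1 is /hjqdm/ with coda /dm/, so it is closed.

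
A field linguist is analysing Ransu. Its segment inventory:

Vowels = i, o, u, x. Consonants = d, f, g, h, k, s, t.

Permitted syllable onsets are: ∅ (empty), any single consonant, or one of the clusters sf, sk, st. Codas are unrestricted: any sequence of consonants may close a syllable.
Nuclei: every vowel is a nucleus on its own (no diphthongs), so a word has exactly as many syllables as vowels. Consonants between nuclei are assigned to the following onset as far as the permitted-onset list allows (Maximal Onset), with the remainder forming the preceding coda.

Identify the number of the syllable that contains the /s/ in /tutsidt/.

2

The vowels are u, i — 2 nuclei, so 2 syllables.
/u…i/ gap (V1→V2): /ts/ splits as /t/ + /s/ (/s/ is the longest suffix that is a licit onset).
Syllabification: tut.sidt.
The /s/ is in the onset of syllable 2 (/sidt/).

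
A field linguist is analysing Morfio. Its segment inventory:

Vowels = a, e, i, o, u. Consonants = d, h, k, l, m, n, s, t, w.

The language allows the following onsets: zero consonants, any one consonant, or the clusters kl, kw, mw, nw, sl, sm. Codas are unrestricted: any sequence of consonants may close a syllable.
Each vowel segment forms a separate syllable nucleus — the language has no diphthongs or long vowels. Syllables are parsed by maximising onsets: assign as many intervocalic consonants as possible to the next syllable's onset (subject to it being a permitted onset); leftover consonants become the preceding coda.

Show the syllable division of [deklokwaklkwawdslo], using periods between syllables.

The vowels are e, o, a, a, o — 5 nuclei, so 5 syllables.
V1 /e/ – V2 /o/: /kl/ — entire cluster is a permitted onset → onset /kl/, coda ∅.
V2 /o/ – V3 /a/: cluster /kw/ — /kw/ is itself a permitted onset, so the whole cluster goes right; preceding coda = ∅.
V3 /a/ – V4 /a/: /klkw/ — longest licit onset from the right is /kw/, leaving /kl/ as coda.
V4 /a/ – V5 /o/: cluster /wdsl/ — the longest permitted-onset suffix is /sl/; onset = /sl/, preceding coda = /wd/.

de.klo.kwakl.kwawd.slo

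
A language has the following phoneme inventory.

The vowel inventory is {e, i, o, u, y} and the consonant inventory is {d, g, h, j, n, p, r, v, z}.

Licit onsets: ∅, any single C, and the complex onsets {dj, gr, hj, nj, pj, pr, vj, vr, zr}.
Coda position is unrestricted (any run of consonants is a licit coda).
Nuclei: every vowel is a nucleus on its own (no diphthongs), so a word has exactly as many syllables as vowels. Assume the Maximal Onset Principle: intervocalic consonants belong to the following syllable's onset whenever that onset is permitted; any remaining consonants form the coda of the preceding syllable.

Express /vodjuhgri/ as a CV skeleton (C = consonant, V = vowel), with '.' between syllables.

Nuclei (vowels): o, u, i → 3 syllables.
σ1/σ2 boundary: cluster /dj/ — /dj/ is itself a permitted onset, so the whole cluster goes right; preceding coda = ∅.
σ2/σ3 boundary: cluster /hgr/ — the longest permitted-onset suffix is /gr/; onset = /gr/, preceding coda = /h/.
Result: vo.djuh.gri.
Mapping each syllable to C/V: /vo/ → CV, /djuh/ → CCVC, /gri/ → CCV.

CV.CCVC.CCV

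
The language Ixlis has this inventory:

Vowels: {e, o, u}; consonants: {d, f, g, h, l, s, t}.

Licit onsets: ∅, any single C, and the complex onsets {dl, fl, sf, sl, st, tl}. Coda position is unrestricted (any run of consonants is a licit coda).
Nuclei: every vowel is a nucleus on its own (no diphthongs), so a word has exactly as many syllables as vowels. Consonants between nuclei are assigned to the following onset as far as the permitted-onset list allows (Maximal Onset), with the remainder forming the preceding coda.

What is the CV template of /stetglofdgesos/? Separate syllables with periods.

The vowels are e, o, e, o — 4 nuclei, so 4 syllables.
σ1/σ2 boundary: /tgl/ splits as /tg/ + /l/ (/l/ is the longest suffix that is a licit onset).
σ2/σ3 boundary: cluster /fdg/ — the longest permitted-onset suffix is /g/; onset = /g/, preceding coda = /fd/.
σ3/σ4 boundary: /s/ is a single consonant, so it becomes the next onset.
So the parse is stetg.lofd.ge.sos.
Mapping each syllable to C/V: /stetg/ → CCVCC, /lofd/ → CVCC, /ge/ → CV, /sos/ → CVC.

CCVCC.CVCC.CV.CVC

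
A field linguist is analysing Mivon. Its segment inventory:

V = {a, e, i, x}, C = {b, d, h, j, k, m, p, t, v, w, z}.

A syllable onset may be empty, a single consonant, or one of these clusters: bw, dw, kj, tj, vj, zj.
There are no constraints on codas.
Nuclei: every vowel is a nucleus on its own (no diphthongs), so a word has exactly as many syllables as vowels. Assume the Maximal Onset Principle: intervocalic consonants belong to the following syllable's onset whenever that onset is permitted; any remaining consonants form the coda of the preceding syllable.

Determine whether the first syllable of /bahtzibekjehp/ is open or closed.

closed

Vowels present: a, i, e, e; each is a nucleus, giving 4 syllables.
V1 /a/ – V2 /i/: /htz/; trying suffixes from longest down, /z/ is the first permitted one, so coda /ht/ | onset /z/.
V2 /i/ – V3 /e/: /b/ → onset of the next syllable (single consonants are always licit onsets).
V3 /e/ – V4 /e/: /kj/ — entire cluster is a permitted onset → onset /kj/, coda ∅.
Result: baht.zi.be.kjehp.
Syllable 1 is /baht/ with coda /ht/, so it is closed.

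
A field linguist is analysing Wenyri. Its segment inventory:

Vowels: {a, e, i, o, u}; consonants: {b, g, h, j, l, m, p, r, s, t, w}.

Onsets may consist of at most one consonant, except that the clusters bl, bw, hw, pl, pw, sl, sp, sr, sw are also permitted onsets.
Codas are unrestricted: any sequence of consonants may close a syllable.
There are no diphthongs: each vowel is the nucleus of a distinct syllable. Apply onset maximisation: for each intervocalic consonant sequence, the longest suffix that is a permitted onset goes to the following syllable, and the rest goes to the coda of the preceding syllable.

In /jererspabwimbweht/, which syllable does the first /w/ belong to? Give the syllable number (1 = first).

4

The vowels are e, e, a, i, e — 5 nuclei, so 5 syllables.
Between /e/ (V1) and /e/ (V2): just /r/ — single C goes to the following onset.
Between /e/ (V2) and /a/ (V3): /rsp/ — longest licit onset from the right is /sp/, leaving /r/ as coda.
Between /a/ (V3) and /i/ (V4): /bw/ is a licit onset in full, so it all attaches to the next syllable.
Between /i/ (V4) and /e/ (V5): cluster /mbw/ — the longest permitted-onset suffix is /bw/; onset = /bw/, preceding coda = /m/.
Putting it together: je.rer.spa.bwim.bweht.
The first /w/ is in the onset of syllable 4 (/bwim/).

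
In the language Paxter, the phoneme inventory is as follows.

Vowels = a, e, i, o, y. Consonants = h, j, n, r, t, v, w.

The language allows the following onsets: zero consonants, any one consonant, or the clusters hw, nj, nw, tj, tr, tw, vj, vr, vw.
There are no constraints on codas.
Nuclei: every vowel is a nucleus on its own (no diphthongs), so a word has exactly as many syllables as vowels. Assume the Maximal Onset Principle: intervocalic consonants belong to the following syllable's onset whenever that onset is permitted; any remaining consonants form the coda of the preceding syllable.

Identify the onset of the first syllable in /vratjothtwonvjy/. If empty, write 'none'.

Vowels present: a, o, o, y; each is a nucleus, giving 4 syllables.
σ1/σ2 boundary: /tj/ — entire cluster is a permitted onset → onset /tj/, coda ∅.
σ2/σ3 boundary: /thtw/ splits as /th/ + /tw/ (/tw/ is the longest suffix that is a licit onset).
σ3/σ4 boundary: /nvj/; trying suffixes from longest down, /vj/ is the first permitted one, so coda /n/ | onset /vj/.
Syllabification: vra.tjoth.twon.vjy.
Syllable 1 is /vra/: onset /vr/, nucleus /a/, coda ∅.

vr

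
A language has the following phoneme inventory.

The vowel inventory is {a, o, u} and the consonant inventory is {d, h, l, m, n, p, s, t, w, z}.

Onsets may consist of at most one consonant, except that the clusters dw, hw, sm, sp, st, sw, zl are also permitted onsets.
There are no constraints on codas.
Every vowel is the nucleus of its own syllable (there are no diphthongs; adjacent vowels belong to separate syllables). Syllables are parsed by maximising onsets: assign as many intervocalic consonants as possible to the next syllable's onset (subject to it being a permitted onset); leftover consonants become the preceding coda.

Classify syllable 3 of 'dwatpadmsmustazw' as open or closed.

open

Vowels present: a, a, u, a; each is a nucleus, giving 4 syllables.
σ1/σ2 boundary: /tp/ — longest licit onset from the right is /p/, leaving /t/ as coda.
σ2/σ3 boundary: /dmsm/ splits as /dm/ + /sm/ (/sm/ is the longest suffix that is a licit onset).
σ3/σ4 boundary: /st/ — entire cluster is a permitted onset → onset /st/, coda ∅.
So the parse is dwat.padm.smu.stazw.
Syllable 3 is /smu/; it ends in its nucleus with no coda, so it is open.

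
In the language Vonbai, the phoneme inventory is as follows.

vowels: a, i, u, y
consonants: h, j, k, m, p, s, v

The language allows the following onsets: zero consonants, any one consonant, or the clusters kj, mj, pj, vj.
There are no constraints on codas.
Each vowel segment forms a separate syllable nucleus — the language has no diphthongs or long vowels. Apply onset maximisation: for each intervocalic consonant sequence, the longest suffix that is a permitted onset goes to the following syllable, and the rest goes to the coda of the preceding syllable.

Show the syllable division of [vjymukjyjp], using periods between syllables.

The vowels are y, u, y — 3 nuclei, so 3 syllables.
Between /y/ (V1) and /u/ (V2): just /m/ — single C goes to the following onset.
Between /u/ (V2) and /y/ (V3): cluster /kj/ — /kj/ is itself a permitted onset, so the whole cluster goes right; preceding coda = ∅.

vjy.mu.kjyjp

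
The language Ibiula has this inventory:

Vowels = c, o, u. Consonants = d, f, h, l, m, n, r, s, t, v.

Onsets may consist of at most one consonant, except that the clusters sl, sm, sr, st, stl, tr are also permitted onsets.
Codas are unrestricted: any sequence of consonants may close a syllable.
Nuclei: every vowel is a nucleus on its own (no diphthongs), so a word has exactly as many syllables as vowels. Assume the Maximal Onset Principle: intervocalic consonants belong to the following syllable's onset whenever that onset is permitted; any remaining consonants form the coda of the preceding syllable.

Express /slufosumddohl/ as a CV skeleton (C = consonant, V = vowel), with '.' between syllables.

Nuclei (vowels): u, o, u, o → 4 syllables.
σ1/σ2 boundary: /f/ → onset of the next syllable (single consonants are always licit onsets).
σ2/σ3 boundary: /s/ is a single consonant, so it becomes the next onset.
σ3/σ4 boundary: /mdd/ — longest licit onset from the right is /d/, leaving /md/ as coda.
Syllabification: slu.fo.sumd.dohl.
Mapping each syllable to C/V: /slu/ → CCV, /fo/ → CV, /sumd/ → CVCC, /dohl/ → CVCC.

CCV.CV.CVCC.CVCC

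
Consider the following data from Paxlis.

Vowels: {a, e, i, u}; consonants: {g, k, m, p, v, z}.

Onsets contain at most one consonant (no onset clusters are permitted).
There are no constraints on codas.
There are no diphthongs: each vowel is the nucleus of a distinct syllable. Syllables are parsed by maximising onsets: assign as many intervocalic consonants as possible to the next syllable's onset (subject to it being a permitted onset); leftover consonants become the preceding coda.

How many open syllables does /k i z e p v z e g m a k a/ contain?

Nuclei (vowels): i, e, e, a, a → 5 syllables.
σ1/σ2 boundary: just /z/ — single C goes to the following onset.
σ2/σ3 boundary: /pvz/; trying suffixes from longest down, /z/ is the first permitted one, so coda /pv/ | onset /z/.
σ3/σ4 boundary: /gm/ splits as /g/ + /m/ (/m/ is the longest suffix that is a licit onset).
σ4/σ5 boundary: /k/ is a single consonant, so it becomes the next onset.
Syllabification: ki.zepv.zeg.ma.ka.
Classifying each syllable: /ki/ (open), /zepv/ (closed), /zeg/ (closed), /ma/ (open), /ka/ (open).
Open syllables: 3.

3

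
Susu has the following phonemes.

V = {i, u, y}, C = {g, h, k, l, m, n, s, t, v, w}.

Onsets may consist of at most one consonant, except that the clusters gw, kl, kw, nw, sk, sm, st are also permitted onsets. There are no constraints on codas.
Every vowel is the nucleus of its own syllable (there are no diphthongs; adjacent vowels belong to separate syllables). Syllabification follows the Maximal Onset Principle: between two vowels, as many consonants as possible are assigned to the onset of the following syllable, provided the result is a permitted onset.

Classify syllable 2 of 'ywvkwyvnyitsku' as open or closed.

closed

The vowels are y, y, y, i, u — 5 nuclei, so 5 syllables.
/y…y/ gap (V1→V2): cluster /wvkw/ — the longest permitted-onset suffix is /kw/; onset = /kw/, preceding coda = /wv/.
/y…y/ gap (V2→V3): /vn/; trying suffixes from longest down, /n/ is the first permitted one, so coda /v/ | onset /n/.
/y…i/ gap (V3→V4): no consonants, so the boundary falls immediately after /y/.
/i…u/ gap (V4→V5): /tsk/ — longest licit onset from the right is /sk/, leaving /t/ as coda.
So the parse is ywv.kwyv.ny.it.sku.
Syllable 2 is /kwyv/ with coda /v/, so it is closed.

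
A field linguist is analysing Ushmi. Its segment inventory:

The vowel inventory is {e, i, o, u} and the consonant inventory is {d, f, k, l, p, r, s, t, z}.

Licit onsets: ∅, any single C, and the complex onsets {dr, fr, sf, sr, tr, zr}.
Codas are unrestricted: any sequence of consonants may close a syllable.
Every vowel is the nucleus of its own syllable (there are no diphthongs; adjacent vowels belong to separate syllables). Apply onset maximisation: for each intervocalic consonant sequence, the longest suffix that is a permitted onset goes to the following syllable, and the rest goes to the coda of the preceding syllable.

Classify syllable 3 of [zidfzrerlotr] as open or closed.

The vowels are i, e, o — 3 nuclei, so 3 syllables.
Between /i/ (V1) and /e/ (V2): /dfzr/ splits as /df/ + /zr/ (/zr/ is the longest suffix that is a licit onset).
Between /e/ (V2) and /o/ (V3): /rl/ — longest licit onset from the right is /l/, leaving /r/ as coda.
Result: zidf.zrer.lotr.
Syllable 3 is /lotr/ with coda /tr/, so it is closed.

closed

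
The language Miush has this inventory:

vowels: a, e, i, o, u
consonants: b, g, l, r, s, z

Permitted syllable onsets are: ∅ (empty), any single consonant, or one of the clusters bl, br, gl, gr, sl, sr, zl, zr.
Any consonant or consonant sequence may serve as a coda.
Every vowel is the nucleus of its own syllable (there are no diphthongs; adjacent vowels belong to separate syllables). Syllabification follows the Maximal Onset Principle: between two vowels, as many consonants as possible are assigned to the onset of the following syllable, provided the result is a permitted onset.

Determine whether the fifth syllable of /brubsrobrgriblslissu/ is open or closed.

Nuclei (vowels): u, o, i, i, u → 5 syllables.
Between /u/ (V1) and /o/ (V2): /bsr/ splits as /b/ + /sr/ (/sr/ is the longest suffix that is a licit onset).
Between /o/ (V2) and /i/ (V3): /brgr/; trying suffixes from longest down, /gr/ is the first permitted one, so coda /br/ | onset /gr/.
Between /i/ (V3) and /i/ (V4): cluster /blsl/ — the longest permitted-onset suffix is /sl/; onset = /sl/, preceding coda = /bl/.
Between /i/ (V4) and /u/ (V5): cluster /ss/ — the longest permitted-onset suffix is /s/; onset = /s/, preceding coda = /s/.
So the parse is brub.srobr.gribl.slis.su.
Syllable 5 is /su/; it ends in its nucleus with no coda, so it is open.

open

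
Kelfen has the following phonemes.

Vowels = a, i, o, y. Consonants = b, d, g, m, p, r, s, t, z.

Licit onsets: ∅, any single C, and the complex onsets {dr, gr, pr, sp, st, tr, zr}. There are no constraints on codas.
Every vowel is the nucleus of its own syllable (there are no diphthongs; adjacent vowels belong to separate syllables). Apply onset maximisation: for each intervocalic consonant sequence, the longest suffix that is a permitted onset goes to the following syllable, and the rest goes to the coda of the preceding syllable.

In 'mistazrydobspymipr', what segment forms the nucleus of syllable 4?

o

Vowels present: i, a, y, o, y, i; each is a nucleus, giving 6 syllables.
The fourth nucleus (vowel 4 from the left) is /o/.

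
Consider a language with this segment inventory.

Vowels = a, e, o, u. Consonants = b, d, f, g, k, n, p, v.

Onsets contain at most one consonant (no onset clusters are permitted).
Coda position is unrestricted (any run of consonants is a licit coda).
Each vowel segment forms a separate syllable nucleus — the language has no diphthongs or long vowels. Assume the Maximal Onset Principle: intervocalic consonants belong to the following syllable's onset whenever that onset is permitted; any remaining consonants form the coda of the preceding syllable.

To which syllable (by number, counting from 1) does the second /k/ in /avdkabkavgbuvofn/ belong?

3

Nuclei (vowels): a, a, a, u, o → 5 syllables.
σ1/σ2 boundary: cluster /vdk/ — the longest permitted-onset suffix is /k/; onset = /k/, preceding coda = /vd/.
σ2/σ3 boundary: /bk/; trying suffixes from longest down, /k/ is the first permitted one, so coda /b/ | onset /k/.
σ3/σ4 boundary: /vgb/ — longest licit onset from the right is /b/, leaving /vg/ as coda.
σ4/σ5 boundary: just /v/ — single C goes to the following onset.
Syllabification: avd.kab.kavg.bu.vofn.
The second /k/ is in the onset of syllable 3 (/kavg/).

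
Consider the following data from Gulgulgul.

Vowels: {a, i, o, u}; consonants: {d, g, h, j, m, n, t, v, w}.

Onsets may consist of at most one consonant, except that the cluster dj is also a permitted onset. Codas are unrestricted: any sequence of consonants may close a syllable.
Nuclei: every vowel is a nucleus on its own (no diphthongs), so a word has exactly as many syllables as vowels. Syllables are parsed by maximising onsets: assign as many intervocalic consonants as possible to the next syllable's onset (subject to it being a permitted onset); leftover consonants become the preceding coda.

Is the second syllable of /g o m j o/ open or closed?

open

The vowels are o, o — 2 nuclei, so 2 syllables.
/o…o/ gap (V1→V2): /mj/ — longest licit onset from the right is /j/, leaving /m/ as coda.
Result: gom.jo.
Syllable 2 is /jo/; it ends in its nucleus with no coda, so it is open.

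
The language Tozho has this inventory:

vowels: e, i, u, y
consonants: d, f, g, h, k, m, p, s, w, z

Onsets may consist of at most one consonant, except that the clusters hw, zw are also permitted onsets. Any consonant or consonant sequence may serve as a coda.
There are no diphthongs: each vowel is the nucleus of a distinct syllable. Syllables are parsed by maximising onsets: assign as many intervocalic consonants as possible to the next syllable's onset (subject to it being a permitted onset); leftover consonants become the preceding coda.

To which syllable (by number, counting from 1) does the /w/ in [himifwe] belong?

Vowels present: i, i, e; each is a nucleus, giving 3 syllables.
σ1/σ2 boundary: just /m/ — single C goes to the following onset.
σ2/σ3 boundary: /fw/ — longest licit onset from the right is /w/, leaving /f/ as coda.
So the parse is hi.mif.we.
The /w/ is in the onset of syllable 3 (/we/).

3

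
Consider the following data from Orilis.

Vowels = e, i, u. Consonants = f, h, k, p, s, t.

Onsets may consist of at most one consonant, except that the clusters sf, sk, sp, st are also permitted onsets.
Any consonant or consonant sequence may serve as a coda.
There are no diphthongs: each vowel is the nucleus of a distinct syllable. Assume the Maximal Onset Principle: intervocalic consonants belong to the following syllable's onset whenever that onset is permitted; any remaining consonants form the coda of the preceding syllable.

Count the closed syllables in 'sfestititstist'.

Vowels present: e, i, i, i; each is a nucleus, giving 4 syllables.
Between /e/ (V1) and /i/ (V2): /st/ — entire cluster is a permitted onset → onset /st/, coda ∅.
Between /i/ (V2) and /i/ (V3): /t/ → onset of the next syllable (single consonants are always licit onsets).
Between /i/ (V3) and /i/ (V4): /tst/ — longest licit onset from the right is /st/, leaving /t/ as coda.
So the parse is sfe.sti.tit.stist.
Classifying each syllable: /sfe/ (open), /sti/ (open), /tit/ (closed), /stist/ (closed).
Closed syllables: 2.

2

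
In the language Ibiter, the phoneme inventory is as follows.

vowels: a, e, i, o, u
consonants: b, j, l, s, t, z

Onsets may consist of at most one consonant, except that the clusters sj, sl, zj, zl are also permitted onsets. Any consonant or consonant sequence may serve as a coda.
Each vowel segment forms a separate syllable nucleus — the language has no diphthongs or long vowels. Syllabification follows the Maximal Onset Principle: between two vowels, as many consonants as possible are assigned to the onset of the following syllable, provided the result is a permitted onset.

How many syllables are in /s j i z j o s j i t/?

The vowels are i, o, i — 3 nuclei, so 3 syllables.

3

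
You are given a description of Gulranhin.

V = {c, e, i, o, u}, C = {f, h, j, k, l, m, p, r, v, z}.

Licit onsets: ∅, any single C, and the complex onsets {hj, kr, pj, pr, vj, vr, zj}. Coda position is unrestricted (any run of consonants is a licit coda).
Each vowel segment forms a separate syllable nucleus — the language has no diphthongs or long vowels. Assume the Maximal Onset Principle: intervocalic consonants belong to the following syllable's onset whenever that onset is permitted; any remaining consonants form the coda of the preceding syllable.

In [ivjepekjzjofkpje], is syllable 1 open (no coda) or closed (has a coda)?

Vowels present: i, e, e, o, e; each is a nucleus, giving 5 syllables.
/i…e/ gap (V1→V2): /vj/ — entire cluster is a permitted onset → onset /vj/, coda ∅.
/e…e/ gap (V2→V3): /p/ is a single consonant, so it becomes the next onset.
/e…o/ gap (V3→V4): cluster /kjzj/ — the longest permitted-onset suffix is /zj/; onset = /zj/, preceding coda = /kj/.
/o…e/ gap (V4→V5): /fkpj/; trying suffixes from longest down, /pj/ is the first permitted one, so coda /fk/ | onset /pj/.
Syllabification: i.vje.pekj.zjofk.pje.
Syllable 1 is /i/; it ends in its nucleus with no coda, so it is open.

open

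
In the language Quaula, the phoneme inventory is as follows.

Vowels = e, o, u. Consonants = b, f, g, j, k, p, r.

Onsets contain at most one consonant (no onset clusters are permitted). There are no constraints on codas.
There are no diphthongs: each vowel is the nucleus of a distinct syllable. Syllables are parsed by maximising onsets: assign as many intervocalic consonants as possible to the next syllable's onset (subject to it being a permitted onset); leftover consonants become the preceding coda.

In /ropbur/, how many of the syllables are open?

0

Vowels present: o, u; each is a nucleus, giving 2 syllables.
/o…u/ gap (V1→V2): /pb/ — longest licit onset from the right is /b/, leaving /p/ as coda.
Syllabification: rop.bur.
Classifying each syllable: /rop/ (closed), /bur/ (closed).
Open syllables: 0.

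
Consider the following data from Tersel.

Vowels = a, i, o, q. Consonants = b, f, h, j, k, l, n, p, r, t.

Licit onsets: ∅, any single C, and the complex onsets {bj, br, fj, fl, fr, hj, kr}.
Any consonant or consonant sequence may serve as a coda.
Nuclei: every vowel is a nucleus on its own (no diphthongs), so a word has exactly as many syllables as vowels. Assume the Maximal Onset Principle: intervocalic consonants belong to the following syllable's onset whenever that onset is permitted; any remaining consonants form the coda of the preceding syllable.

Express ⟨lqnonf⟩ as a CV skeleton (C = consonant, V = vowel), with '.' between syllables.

The vowels are q, o — 2 nuclei, so 2 syllables.
Between /q/ (V1) and /o/ (V2): /n/ is a single consonant, so it becomes the next onset.
Syllabification: lq.nonf.
Mapping each syllable to C/V: /lq/ → CV, /nonf/ → CVCC.

CV.CVCC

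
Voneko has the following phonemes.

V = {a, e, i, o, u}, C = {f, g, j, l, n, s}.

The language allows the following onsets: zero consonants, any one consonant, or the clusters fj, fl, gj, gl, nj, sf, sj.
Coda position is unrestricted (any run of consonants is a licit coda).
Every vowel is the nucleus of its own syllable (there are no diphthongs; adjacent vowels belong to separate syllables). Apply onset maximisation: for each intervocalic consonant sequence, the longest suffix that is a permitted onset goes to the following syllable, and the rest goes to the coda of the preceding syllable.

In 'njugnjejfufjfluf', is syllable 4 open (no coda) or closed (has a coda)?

Nuclei (vowels): u, e, u, u → 4 syllables.
V1 /u/ – V2 /e/: /gnj/ splits as /g/ + /nj/ (/nj/ is the longest suffix that is a licit onset).
V2 /e/ – V3 /u/: /jf/ splits as /j/ + /f/ (/f/ is the longest suffix that is a licit onset).
V3 /u/ – V4 /u/: /fjfl/ — longest licit onset from the right is /fl/, leaving /fj/ as coda.
Result: njug.njej.fufj.fluf.
Syllable 4 is /fluf/ with coda /f/, so it is closed.

closed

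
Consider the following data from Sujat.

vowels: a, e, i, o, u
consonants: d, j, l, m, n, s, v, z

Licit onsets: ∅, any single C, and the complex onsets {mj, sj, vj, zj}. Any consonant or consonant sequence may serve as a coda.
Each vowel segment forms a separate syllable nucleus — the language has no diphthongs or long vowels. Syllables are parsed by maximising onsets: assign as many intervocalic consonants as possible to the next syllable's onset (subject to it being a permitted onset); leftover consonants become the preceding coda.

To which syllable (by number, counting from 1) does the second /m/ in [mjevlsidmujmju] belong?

Nuclei (vowels): e, i, u, u → 4 syllables.
/e…i/ gap (V1→V2): cluster /vls/ — the longest permitted-onset suffix is /s/; onset = /s/, preceding coda = /vl/.
/i…u/ gap (V2→V3): /dm/ — longest licit onset from the right is /m/, leaving /d/ as coda.
/u…u/ gap (V3→V4): /jmj/ — longest licit onset from the right is /mj/, leaving /j/ as coda.
Result: mjevl.sid.muj.mju.
The second /m/ is in the onset of syllable 3 (/muj/).

3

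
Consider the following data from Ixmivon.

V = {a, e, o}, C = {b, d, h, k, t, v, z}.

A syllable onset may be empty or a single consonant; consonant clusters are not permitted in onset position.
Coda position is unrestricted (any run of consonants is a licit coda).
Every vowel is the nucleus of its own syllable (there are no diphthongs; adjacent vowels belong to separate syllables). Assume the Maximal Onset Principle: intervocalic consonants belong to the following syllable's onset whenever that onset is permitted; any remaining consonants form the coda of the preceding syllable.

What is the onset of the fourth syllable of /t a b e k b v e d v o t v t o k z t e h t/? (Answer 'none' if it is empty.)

Vowels present: a, e, e, o, o, e; each is a nucleus, giving 6 syllables.
/a…e/ gap (V1→V2): /b/ → onset of the next syllable (single consonants are always licit onsets).
/e…e/ gap (V2→V3): /kbv/; trying suffixes from longest down, /v/ is the first permitted one, so coda /kb/ | onset /v/.
/e…o/ gap (V3→V4): /dv/; trying suffixes from longest down, /v/ is the first permitted one, so coda /d/ | onset /v/.
/o…o/ gap (V4→V5): cluster /tvt/ — the longest permitted-onset suffix is /t/; onset = /t/, preceding coda = /tv/.
/o…e/ gap (V5→V6): /kzt/ — longest licit onset from the right is /t/, leaving /kz/ as coda.
So the parse is ta.bekb.ved.votv.tokz.teht.
Syllable 4 is /votv/: onset /v/, nucleus /o/, coda /tv/.

v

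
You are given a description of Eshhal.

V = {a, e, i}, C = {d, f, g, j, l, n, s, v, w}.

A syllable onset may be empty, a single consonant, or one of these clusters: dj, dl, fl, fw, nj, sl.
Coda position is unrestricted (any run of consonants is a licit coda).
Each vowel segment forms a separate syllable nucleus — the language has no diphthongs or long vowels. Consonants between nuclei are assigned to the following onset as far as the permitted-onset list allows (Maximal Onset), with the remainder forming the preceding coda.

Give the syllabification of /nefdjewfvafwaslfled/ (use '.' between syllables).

Vowels present: e, e, a, a, e; each is a nucleus, giving 5 syllables.
V1 /e/ – V2 /e/: /fdj/; trying suffixes from longest down, /dj/ is the first permitted one, so coda /f/ | onset /dj/.
V2 /e/ – V3 /a/: /wfv/; trying suffixes from longest down, /v/ is the first permitted one, so coda /wf/ | onset /v/.
V3 /a/ – V4 /a/: cluster /fw/ — /fw/ is itself a permitted onset, so the whole cluster goes right; preceding coda = ∅.
V4 /a/ – V5 /e/: /slfl/; trying suffixes from longest down, /fl/ is the first permitted one, so coda /sl/ | onset /fl/.

nef.djewf.va.fwasl.fled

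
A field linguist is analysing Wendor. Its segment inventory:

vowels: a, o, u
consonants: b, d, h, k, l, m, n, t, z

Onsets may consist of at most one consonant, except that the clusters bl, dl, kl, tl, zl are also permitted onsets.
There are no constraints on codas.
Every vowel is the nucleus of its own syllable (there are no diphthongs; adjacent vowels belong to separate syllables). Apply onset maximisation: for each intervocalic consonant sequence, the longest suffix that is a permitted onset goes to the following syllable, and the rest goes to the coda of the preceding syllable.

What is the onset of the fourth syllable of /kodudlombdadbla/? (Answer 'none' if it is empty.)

Nuclei (vowels): o, u, o, a, a → 5 syllables.
Between /o/ (V1) and /u/ (V2): /d/ is a single consonant, so it becomes the next onset.
Between /u/ (V2) and /o/ (V3): cluster /dl/ — /dl/ is itself a permitted onset, so the whole cluster goes right; preceding coda = ∅.
Between /o/ (V3) and /a/ (V4): /mbd/; trying suffixes from longest down, /d/ is the first permitted one, so coda /mb/ | onset /d/.
Between /a/ (V4) and /a/ (V5): cluster /dbl/ — the longest permitted-onset suffix is /bl/; onset = /bl/, preceding coda = /d/.
So the parse is ko.du.dlomb.dad.bla.
Syllable 4 is /dad/: onset /d/, nucleus /a/, coda /d/.

d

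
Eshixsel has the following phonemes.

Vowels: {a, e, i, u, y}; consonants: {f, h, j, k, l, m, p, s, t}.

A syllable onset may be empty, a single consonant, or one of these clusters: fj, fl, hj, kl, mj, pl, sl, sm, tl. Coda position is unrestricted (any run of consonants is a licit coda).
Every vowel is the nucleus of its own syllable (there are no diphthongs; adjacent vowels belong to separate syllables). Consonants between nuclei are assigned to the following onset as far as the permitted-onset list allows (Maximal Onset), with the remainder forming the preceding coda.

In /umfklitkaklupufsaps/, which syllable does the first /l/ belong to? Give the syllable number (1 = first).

2

The vowels are u, i, a, u, u, a — 6 nuclei, so 6 syllables.
Between /u/ (V1) and /i/ (V2): cluster /mfkl/ — the longest permitted-onset suffix is /kl/; onset = /kl/, preceding coda = /mf/.
Between /i/ (V2) and /a/ (V3): /tk/ — longest licit onset from the right is /k/, leaving /t/ as coda.
Between /a/ (V3) and /u/ (V4): /kl/ — entire cluster is a permitted onset → onset /kl/, coda ∅.
Between /u/ (V4) and /u/ (V5): just /p/ — single C goes to the following onset.
Between /u/ (V5) and /a/ (V6): /fs/ splits as /f/ + /s/ (/s/ is the longest suffix that is a licit onset).
Result: umf.klit.ka.klu.puf.saps.
The first /l/ is in the onset of syllable 2 (/klit/).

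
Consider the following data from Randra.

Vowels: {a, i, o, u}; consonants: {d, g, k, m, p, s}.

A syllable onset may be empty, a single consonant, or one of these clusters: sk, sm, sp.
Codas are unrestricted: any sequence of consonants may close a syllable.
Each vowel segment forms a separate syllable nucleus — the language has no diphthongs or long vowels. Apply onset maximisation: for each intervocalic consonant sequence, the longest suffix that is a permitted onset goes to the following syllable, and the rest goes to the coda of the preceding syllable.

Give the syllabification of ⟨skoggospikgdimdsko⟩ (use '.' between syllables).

Vowels present: o, o, i, i, o; each is a nucleus, giving 5 syllables.
Between /o/ (V1) and /o/ (V2): /gg/; trying suffixes from longest down, /g/ is the first permitted one, so coda /g/ | onset /g/.
Between /o/ (V2) and /i/ (V3): cluster /sp/ — /sp/ is itself a permitted onset, so the whole cluster goes right; preceding coda = ∅.
Between /i/ (V3) and /i/ (V4): /kgd/; trying suffixes from longest down, /d/ is the first permitted one, so coda /kg/ | onset /d/.
Between /i/ (V4) and /o/ (V5): /mdsk/ splits as /md/ + /sk/ (/sk/ is the longest suffix that is a licit onset).

skog.go.spikg.dimd.sko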